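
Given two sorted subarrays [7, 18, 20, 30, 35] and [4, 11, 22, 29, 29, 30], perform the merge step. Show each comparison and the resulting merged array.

Merging process:

Compare 7 vs 4: take 4 from right. Merged: [4]
Compare 7 vs 11: take 7 from left. Merged: [4, 7]
Compare 18 vs 11: take 11 from right. Merged: [4, 7, 11]
Compare 18 vs 22: take 18 from left. Merged: [4, 7, 11, 18]
Compare 20 vs 22: take 20 from left. Merged: [4, 7, 11, 18, 20]
Compare 30 vs 22: take 22 from right. Merged: [4, 7, 11, 18, 20, 22]
Compare 30 vs 29: take 29 from right. Merged: [4, 7, 11, 18, 20, 22, 29]
Compare 30 vs 29: take 29 from right. Merged: [4, 7, 11, 18, 20, 22, 29, 29]
Compare 30 vs 30: take 30 from left. Merged: [4, 7, 11, 18, 20, 22, 29, 29, 30]
Compare 35 vs 30: take 30 from right. Merged: [4, 7, 11, 18, 20, 22, 29, 29, 30, 30]
Append remaining from left: [35]. Merged: [4, 7, 11, 18, 20, 22, 29, 29, 30, 30, 35]

Final merged array: [4, 7, 11, 18, 20, 22, 29, 29, 30, 30, 35]
Total comparisons: 10

The merged array is [4, 7, 11, 18, 20, 22, 29, 29, 30, 30, 35], requiring 10 comparisons. The merge step runs in O(n) time where n is the total number of elements.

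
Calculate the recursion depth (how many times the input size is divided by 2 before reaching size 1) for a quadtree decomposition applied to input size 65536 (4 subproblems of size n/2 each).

For divide and conquer with division factor 2:

Problem sizes at each level:
Level 0: 65536
Level 1: 32768
Level 2: 16384
Level 3: 8192
Level 4: 4096
Level 5: 2048
Level 6: 1024
Level 7: 512
Level 8: 256
Level 9: 128
Level 10: 64
Level 11: 32
Level 12: 16
Level 13: 8
Level 14: 4
Level 15: 2
Level 16: 1

The root is level 0 and the size-1 base case is level 16 (the tree spans levels 0 through 16, i.e. 17 levels counting the root), so the depth is the number of divisions: log_2(65536) = 16

The recursion tree depth is log_2(65536) = 16. At each level, the problem size is divided by 2, so it takes 16 divisions to reduce to a base case of size 1. The algorithm makes 4 recursive calls at each level.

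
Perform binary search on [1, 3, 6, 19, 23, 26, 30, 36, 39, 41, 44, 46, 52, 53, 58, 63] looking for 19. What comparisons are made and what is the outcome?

Binary search for 19 in [1, 3, 6, 19, 23, 26, 30, 36, 39, 41, 44, 46, 52, 53, 58, 63]:

lo=0, hi=15, mid=7, arr[mid]=36 -> 36 > 19, search left half
lo=0, hi=6, mid=3, arr[mid]=19 -> Found target at index 3!

Binary search finds 19 at index 3 after 2 comparisons. The search repeatedly halves the search space by comparing with the middle element.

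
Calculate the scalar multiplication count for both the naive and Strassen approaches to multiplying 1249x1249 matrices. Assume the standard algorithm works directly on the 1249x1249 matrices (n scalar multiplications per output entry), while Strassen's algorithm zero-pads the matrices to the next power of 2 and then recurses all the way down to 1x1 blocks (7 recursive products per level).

Matrix multiplication for 1249x1249 matrices:

Strassen's algorithm requires power-of-2 dimensions. Pad 1249x1249 to 2048x2048 (next power of 2).

Standard algorithm: 1249^3 = 1948441249 multiplications
Strassen's algorithm: 7^(log2(2048)) = 7^11 = 1977326743 multiplications
Difference: 1948441249 - 1977326743 = -28885494 (Strassen uses MORE here due to padding overhead — for small or just-over-power-of-2 n, padding can outweigh the per-level savings)

Standard: 1948441249 multiplications (1249^3). Strassen: 1977326743 multiplications (7^11, after padding to 2048x2048). Strassen reduces 8 recursive multiplications to 7 at each level.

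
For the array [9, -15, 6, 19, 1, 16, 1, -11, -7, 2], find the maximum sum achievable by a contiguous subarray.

Using Kadane's algorithm on [9, -15, 6, 19, 1, 16, 1, -11, -7, 2]:

Scanning through the array:
Position 1 (value -15): max_ending_here = -6, max_so_far = 9
Position 2 (value 6): max_ending_here = 6, max_so_far = 9
Position 3 (value 19): max_ending_here = 25, max_so_far = 25
Position 4 (value 1): max_ending_here = 26, max_so_far = 26
Position 5 (value 16): max_ending_here = 42, max_so_far = 42
Position 6 (value 1): max_ending_here = 43, max_so_far = 43
Position 7 (value -11): max_ending_here = 32, max_so_far = 43
Position 8 (value -7): max_ending_here = 25, max_so_far = 43
Position 9 (value 2): max_ending_here = 27, max_so_far = 43

Maximum subarray: [6, 19, 1, 16, 1]
Maximum sum: 43

The maximum subarray is [6, 19, 1, 16, 1] with sum 43. This subarray runs from index 2 to index 6.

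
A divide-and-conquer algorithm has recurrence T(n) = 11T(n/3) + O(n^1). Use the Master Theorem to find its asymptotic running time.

Master Theorem for T(n) = 11T(n/3) + O(n^1):

a = 11, b = 3, c = 1
log_b(a) = log_3(11) = 2.1827

Case 1: c = 1 < log_3(11) = 2.1827
T(n) = O(n^(log_3 11))

For T(n) = 11T(n/3) + O(n^1): log_3(11) = 2.1827. This is Case 1 of the Master Theorem (c < log_b(a), work dominated by leaves), giving O(n^(log_3 11)).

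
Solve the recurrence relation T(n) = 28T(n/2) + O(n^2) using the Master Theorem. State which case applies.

Master Theorem for T(n) = 28T(n/2) + O(n^2):

a = 28, b = 2, c = 2
log_b(a) = log_2(28) = 4.8074

Case 1: c = 2 < log_2(28) = 4.8074
T(n) = O(n^(log_2 28))

For T(n) = 28T(n/2) + O(n^2): log_2(28) = 4.8074. This is Case 1 of the Master Theorem (c < log_b(a), work dominated by leaves), giving O(n^(log_2 28)).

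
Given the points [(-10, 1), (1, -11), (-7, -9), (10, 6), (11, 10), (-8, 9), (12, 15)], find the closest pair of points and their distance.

Computing all pairwise distances among 7 points:

d((-10, 1), (1, -11)) = 16.2788
d((-10, 1), (-7, -9)) = 10.4403
d((-10, 1), (10, 6)) = 20.6155
d((-10, 1), (11, 10)) = 22.8473
d((-10, 1), (-8, 9)) = 8.2462
d((-10, 1), (12, 15)) = 26.0768
d((1, -11), (-7, -9)) = 8.2462
d((1, -11), (10, 6)) = 19.2354
d((1, -11), (11, 10)) = 23.2594
d((1, -11), (-8, 9)) = 21.9317
d((1, -11), (12, 15)) = 28.2312
d((-7, -9), (10, 6)) = 22.6716
d((-7, -9), (11, 10)) = 26.1725
d((-7, -9), (-8, 9)) = 18.0278
d((-7, -9), (12, 15)) = 30.6105
d((10, 6), (11, 10)) = 4.1231 <-- minimum
d((10, 6), (-8, 9)) = 18.2483
d((10, 6), (12, 15)) = 9.2195
d((11, 10), (-8, 9)) = 19.0263
d((11, 10), (12, 15)) = 5.099
d((-8, 9), (12, 15)) = 20.8806

Closest pair: (10, 6) and (11, 10) with distance 4.1231

The closest pair is (10, 6) and (11, 10) with Euclidean distance 4.1231. For 7 points, brute-force pairwise comparison is shown above. For large n, the divide-and-conquer algorithm (sort by x, recurse on halves, check the dividing strip) achieves O(n log n).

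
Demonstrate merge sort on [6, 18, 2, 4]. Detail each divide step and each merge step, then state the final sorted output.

Merge sort trace:

Split: [6, 18, 2, 4] -> [6, 18] and [2, 4]
  Split: [6, 18] -> [6] and [18]
  Merge: [6] + [18] -> [6, 18]
  Split: [2, 4] -> [2] and [4]
  Merge: [2] + [4] -> [2, 4]
Merge: [6, 18] + [2, 4] -> [2, 4, 6, 18]

Final sorted array: [2, 4, 6, 18]

The merge sort proceeds by recursively splitting the array and merging sorted halves.
After all merges, the sorted array is [2, 4, 6, 18].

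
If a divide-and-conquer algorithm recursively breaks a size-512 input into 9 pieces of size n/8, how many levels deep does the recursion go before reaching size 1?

For divide and conquer with division factor 8:

Problem sizes at each level:
Level 0: 512
Level 1: 64
Level 2: 8
Level 3: 1

The root is level 0 and the size-1 base case is level 3 (the tree spans levels 0 through 3, i.e. 4 levels counting the root), so the depth is the number of divisions: log_8(512) = 3

The recursion tree depth is log_8(512) = 3. At each level, the problem size is divided by 8, so it takes 3 divisions to reduce to a base case of size 1. The algorithm makes 9 recursive calls at each level.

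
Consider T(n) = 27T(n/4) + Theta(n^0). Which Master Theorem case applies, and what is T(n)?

Master Theorem for T(n) = 27T(n/4) + O(n^0):

a = 27, b = 4, c = 0
log_b(a) = log_4(27) = 2.3774

Case 1: c = 0 < log_4(27) = 2.3774
T(n) = O(n^(log_4 27))

For T(n) = 27T(n/4) + O(n^0): log_4(27) = 2.3774. This is Case 1 of the Master Theorem (c < log_b(a), work dominated by leaves), giving O(n^(log_4 27)).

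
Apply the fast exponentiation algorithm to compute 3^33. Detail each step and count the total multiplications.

Computing 3^33 by squaring (build up from 3^1; each line after the first costs one multiplication):

3^1 = 3
3^2 = (3^1)^2 = 3^2 = 9
3^4 = (3^2)^2 = 9^2 = 81
3^8 = (3^4)^2 = 81^2 = 6561
3^16 = (3^8)^2 = 6561^2 = 43046721
3^32 = (3^16)^2 = 43046721^2 = 1853020188851841
3^33 = 3 * 3^32 = 3 * 1853020188851841 = 5559060566555523

Result: 5559060566555523
Multiplications needed: 6 (6 lines after 3^1)

3^33 = 5559060566555523. Using exponentiation by squaring, this requires 6 multiplications. The key idea: if the exponent is even, square the half-power; if odd, multiply by the base once.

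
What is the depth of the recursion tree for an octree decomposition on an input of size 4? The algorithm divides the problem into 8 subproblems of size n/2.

For divide and conquer with division factor 2:

Problem sizes at each level:
Level 0: 4
Level 1: 2
Level 2: 1

The root is level 0 and the size-1 base case is level 2 (the tree spans levels 0 through 2, i.e. 3 levels counting the root), so the depth is the number of divisions: log_2(4) = 2

The recursion tree depth is log_2(4) = 2. At each level, the problem size is divided by 2, so it takes 2 divisions to reduce to a base case of size 1. The algorithm makes 8 recursive calls at each level.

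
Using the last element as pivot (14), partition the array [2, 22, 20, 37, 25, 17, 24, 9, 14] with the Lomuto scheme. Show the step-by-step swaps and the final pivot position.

Lomuto partition with pivot = 14:

Initial array: [2, 22, 20, 37, 25, 17, 24, 9, 14]

arr[0]=2 <= 14: swap with position 0, array becomes [2, 22, 20, 37, 25, 17, 24, 9, 14]
arr[1]=22 > 14: no swap
arr[2]=20 > 14: no swap
arr[3]=37 > 14: no swap
arr[4]=25 > 14: no swap
arr[5]=17 > 14: no swap
arr[6]=24 > 14: no swap
arr[7]=9 <= 14: swap with position 1, array becomes [2, 9, 20, 37, 25, 17, 24, 22, 14]

Place pivot at position 2: [2, 9, 14, 37, 25, 17, 24, 22, 20]
Pivot position: 2

After partitioning with pivot 14, the array becomes [2, 9, 14, 37, 25, 17, 24, 22, 20]. The pivot is placed at index 2. All elements to the left of the pivot are <= 14, and all elements to the right are > 14.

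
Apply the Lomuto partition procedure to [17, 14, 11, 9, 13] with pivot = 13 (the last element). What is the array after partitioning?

Lomuto partition with pivot = 13:

Initial array: [17, 14, 11, 9, 13]

arr[0]=17 > 13: no swap
arr[1]=14 > 13: no swap
arr[2]=11 <= 13: swap with position 0, array becomes [11, 14, 17, 9, 13]
arr[3]=9 <= 13: swap with position 1, array becomes [11, 9, 17, 14, 13]

Place pivot at position 2: [11, 9, 13, 14, 17]
Pivot position: 2

After partitioning with pivot 13, the array becomes [11, 9, 13, 14, 17]. The pivot is placed at index 2. All elements to the left of the pivot are <= 13, and all elements to the right are > 13.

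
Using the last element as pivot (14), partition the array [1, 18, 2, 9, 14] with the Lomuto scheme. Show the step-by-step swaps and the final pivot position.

Lomuto partition with pivot = 14:

Initial array: [1, 18, 2, 9, 14]

arr[0]=1 <= 14: swap with position 0, array becomes [1, 18, 2, 9, 14]
arr[1]=18 > 14: no swap
arr[2]=2 <= 14: swap with position 1, array becomes [1, 2, 18, 9, 14]
arr[3]=9 <= 14: swap with position 2, array becomes [1, 2, 9, 18, 14]

Place pivot at position 3: [1, 2, 9, 14, 18]
Pivot position: 3

After partitioning with pivot 14, the array becomes [1, 2, 9, 14, 18]. The pivot is placed at index 3. All elements to the left of the pivot are <= 14, and all elements to the right are > 14.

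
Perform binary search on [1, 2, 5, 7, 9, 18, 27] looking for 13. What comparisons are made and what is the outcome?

Binary search for 13 in [1, 2, 5, 7, 9, 18, 27]:

lo=0, hi=6, mid=3, arr[mid]=7 -> 7 < 13, search right half
lo=4, hi=6, mid=5, arr[mid]=18 -> 18 > 13, search left half
lo=4, hi=4, mid=4, arr[mid]=9 -> 9 < 13, search right half
lo=5 > hi=4, target 13 not found

Binary search determines that 13 is not in the array after 3 comparisons. The search space was exhausted without finding the target.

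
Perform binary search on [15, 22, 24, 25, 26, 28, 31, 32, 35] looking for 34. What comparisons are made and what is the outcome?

Binary search for 34 in [15, 22, 24, 25, 26, 28, 31, 32, 35]:

lo=0, hi=8, mid=4, arr[mid]=26 -> 26 < 34, search right half
lo=5, hi=8, mid=6, arr[mid]=31 -> 31 < 34, search right half
lo=7, hi=8, mid=7, arr[mid]=32 -> 32 < 34, search right half
lo=8, hi=8, mid=8, arr[mid]=35 -> 35 > 34, search left half
lo=8 > hi=7, target 34 not found

Binary search determines that 34 is not in the array after 4 comparisons. The search space was exhausted without finding the target.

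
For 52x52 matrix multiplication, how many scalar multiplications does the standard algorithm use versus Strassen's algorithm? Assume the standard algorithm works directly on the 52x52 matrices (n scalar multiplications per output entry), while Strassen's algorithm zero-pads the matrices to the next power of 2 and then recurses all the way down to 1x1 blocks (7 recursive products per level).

Matrix multiplication for 52x52 matrices:

Strassen's algorithm requires power-of-2 dimensions. Pad 52x52 to 64x64 (next power of 2).

Standard algorithm: 52^3 = 140608 multiplications
Strassen's algorithm: 7^(log2(64)) = 7^6 = 117649 multiplications
Savings: 140608 - 117649 = 22959 multiplications

Standard: 140608 multiplications (52^3). Strassen: 117649 multiplications (7^6, after padding to 64x64). Strassen reduces 8 recursive multiplications to 7 at each level.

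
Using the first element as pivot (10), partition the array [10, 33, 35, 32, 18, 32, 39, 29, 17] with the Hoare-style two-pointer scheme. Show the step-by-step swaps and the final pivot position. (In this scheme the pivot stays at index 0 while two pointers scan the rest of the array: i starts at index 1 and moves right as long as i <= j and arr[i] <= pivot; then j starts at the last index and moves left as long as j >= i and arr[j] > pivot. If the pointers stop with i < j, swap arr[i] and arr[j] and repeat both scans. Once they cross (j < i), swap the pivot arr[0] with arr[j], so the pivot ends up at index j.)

Hoare-style two-pointer partition with pivot = 10:

Initial array: [10, 33, 35, 32, 18, 32, 39, 29, 17]

Pointers start at i = 1, j = 8.
i ends at 1, j ends at 0: the pointers have crossed (j < i), so scanning stops.

j = 0, so swapping arr[0] with arr[j] leaves the pivot at position 0: [10, 33, 35, 32, 18, 32, 39, 29, 17]
Pivot position: 0

After partitioning with pivot 10, the array becomes [10, 33, 35, 32, 18, 32, 39, 29, 17]. The pivot is placed at index 0. All elements to the left of the pivot are <= 10, and all elements to the right are > 10.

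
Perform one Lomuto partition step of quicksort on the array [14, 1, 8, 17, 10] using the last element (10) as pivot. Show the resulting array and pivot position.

Lomuto partition with pivot = 10:

Initial array: [14, 1, 8, 17, 10]

arr[0]=14 > 10: no swap
arr[1]=1 <= 10: swap with position 0, array becomes [1, 14, 8, 17, 10]
arr[2]=8 <= 10: swap with position 1, array becomes [1, 8, 14, 17, 10]
arr[3]=17 > 10: no swap

Place pivot at position 2: [1, 8, 10, 17, 14]
Pivot position: 2

After partitioning with pivot 10, the array becomes [1, 8, 10, 17, 14]. The pivot is placed at index 2. All elements to the left of the pivot are <= 10, and all elements to the right are > 10.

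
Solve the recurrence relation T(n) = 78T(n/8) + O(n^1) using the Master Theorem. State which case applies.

Master Theorem for T(n) = 78T(n/8) + O(n^1):

a = 78, b = 8, c = 1
log_b(a) = log_8(78) = 2.0951

Case 1: c = 1 < log_8(78) = 2.0951
T(n) = O(n^(log_8 78))

For T(n) = 78T(n/8) + O(n^1): log_8(78) = 2.0951. This is Case 1 of the Master Theorem (c < log_b(a), work dominated by leaves), giving O(n^(log_8 78)).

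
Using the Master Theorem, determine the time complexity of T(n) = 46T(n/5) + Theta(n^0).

Master Theorem for T(n) = 46T(n/5) + O(n^0):

a = 46, b = 5, c = 0
log_b(a) = log_5(46) = 2.3789

Case 1: c = 0 < log_5(46) = 2.3789
T(n) = O(n^(log_5 46))

For T(n) = 46T(n/5) + O(n^0): log_5(46) = 2.3789. This is Case 1 of the Master Theorem (c < log_b(a), work dominated by leaves), giving O(n^(log_5 46)).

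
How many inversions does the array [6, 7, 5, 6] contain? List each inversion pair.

Finding inversions in [6, 7, 5, 6]:

(0, 2): arr[0]=6 > arr[2]=5
(1, 2): arr[1]=7 > arr[2]=5
(1, 3): arr[1]=7 > arr[3]=6

Total inversions: 3

The array has 3 inversion(s): (0,2), (1,2), (1,3). Each pair (i,j) satisfies i < j and arr[i] > arr[j].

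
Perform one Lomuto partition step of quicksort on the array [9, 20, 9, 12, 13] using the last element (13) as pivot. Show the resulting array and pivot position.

Lomuto partition with pivot = 13:

Initial array: [9, 20, 9, 12, 13]

arr[0]=9 <= 13: swap with position 0, array becomes [9, 20, 9, 12, 13]
arr[1]=20 > 13: no swap
arr[2]=9 <= 13: swap with position 1, array becomes [9, 9, 20, 12, 13]
arr[3]=12 <= 13: swap with position 2, array becomes [9, 9, 12, 20, 13]

Place pivot at position 3: [9, 9, 12, 13, 20]
Pivot position: 3

After partitioning with pivot 13, the array becomes [9, 9, 12, 13, 20]. The pivot is placed at index 3. All elements to the left of the pivot are <= 13, and all elements to the right are > 13.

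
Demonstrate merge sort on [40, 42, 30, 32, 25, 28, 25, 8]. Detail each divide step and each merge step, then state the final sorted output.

Merge sort trace:

Split: [40, 42, 30, 32, 25, 28, 25, 8] -> [40, 42, 30, 32] and [25, 28, 25, 8]
  Split: [40, 42, 30, 32] -> [40, 42] and [30, 32]
    Split: [40, 42] -> [40] and [42]
    Merge: [40] + [42] -> [40, 42]
    Split: [30, 32] -> [30] and [32]
    Merge: [30] + [32] -> [30, 32]
  Merge: [40, 42] + [30, 32] -> [30, 32, 40, 42]
  Split: [25, 28, 25, 8] -> [25, 28] and [25, 8]
    Split: [25, 28] -> [25] and [28]
    Merge: [25] + [28] -> [25, 28]
    Split: [25, 8] -> [25] and [8]
    Merge: [25] + [8] -> [8, 25]
  Merge: [25, 28] + [8, 25] -> [8, 25, 25, 28]
Merge: [30, 32, 40, 42] + [8, 25, 25, 28] -> [8, 25, 25, 28, 30, 32, 40, 42]

Final sorted array: [8, 25, 25, 28, 30, 32, 40, 42]

The merge sort proceeds by recursively splitting the array and merging sorted halves.
After all merges, the sorted array is [8, 25, 25, 28, 30, 32, 40, 42].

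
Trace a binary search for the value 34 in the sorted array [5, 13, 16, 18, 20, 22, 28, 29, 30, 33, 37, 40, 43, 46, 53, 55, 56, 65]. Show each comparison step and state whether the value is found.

Binary search for 34 in [5, 13, 16, 18, 20, 22, 28, 29, 30, 33, 37, 40, 43, 46, 53, 55, 56, 65]:

lo=0, hi=17, mid=8, arr[mid]=30 -> 30 < 34, search right half
lo=9, hi=17, mid=13, arr[mid]=46 -> 46 > 34, search left half
lo=9, hi=12, mid=10, arr[mid]=37 -> 37 > 34, search left half
lo=9, hi=9, mid=9, arr[mid]=33 -> 33 < 34, search right half
lo=10 > hi=9, target 34 not found

Binary search determines that 34 is not in the array after 4 comparisons. The search space was exhausted without finding the target.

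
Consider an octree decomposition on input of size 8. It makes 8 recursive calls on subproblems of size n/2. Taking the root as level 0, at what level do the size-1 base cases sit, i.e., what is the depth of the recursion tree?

For divide and conquer with division factor 2:

Problem sizes at each level:
Level 0: 8
Level 1: 4
Level 2: 2
Level 3: 1

The root is level 0 and the size-1 base case is level 3 (the tree spans levels 0 through 3, i.e. 4 levels counting the root), so the depth is the number of divisions: log_2(8) = 3

The recursion tree depth is log_2(8) = 3. At each level, the problem size is divided by 2, so it takes 3 divisions to reduce to a base case of size 1. The algorithm makes 8 recursive calls at each level.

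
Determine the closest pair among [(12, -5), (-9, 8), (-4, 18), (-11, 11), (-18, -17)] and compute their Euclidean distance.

Computing all pairwise distances among 5 points:

d((12, -5), (-9, 8)) = 24.6982
d((12, -5), (-4, 18)) = 28.0179
d((12, -5), (-11, 11)) = 28.0179
d((12, -5), (-18, -17)) = 32.311
d((-9, 8), (-4, 18)) = 11.1803
d((-9, 8), (-11, 11)) = 3.6056 <-- minimum
d((-9, 8), (-18, -17)) = 26.5707
d((-4, 18), (-11, 11)) = 9.8995
d((-4, 18), (-18, -17)) = 37.6962
d((-11, 11), (-18, -17)) = 28.8617

Closest pair: (-9, 8) and (-11, 11) with distance 3.6056

The closest pair is (-9, 8) and (-11, 11) with Euclidean distance 3.6056. For 5 points, brute-force pairwise comparison is shown above. For large n, the divide-and-conquer algorithm (sort by x, recurse on halves, check the dividing strip) achieves O(n log n).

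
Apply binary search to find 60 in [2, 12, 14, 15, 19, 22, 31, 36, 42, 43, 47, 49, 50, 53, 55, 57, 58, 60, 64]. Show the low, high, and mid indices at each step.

Binary search for 60 in [2, 12, 14, 15, 19, 22, 31, 36, 42, 43, 47, 49, 50, 53, 55, 57, 58, 60, 64]:

lo=0, hi=18, mid=9, arr[mid]=43 -> 43 < 60, search right half
lo=10, hi=18, mid=14, arr[mid]=55 -> 55 < 60, search right half
lo=15, hi=18, mid=16, arr[mid]=58 -> 58 < 60, search right half
lo=17, hi=18, mid=17, arr[mid]=60 -> Found target at index 17!

Binary search finds 60 at index 17 after 4 comparisons. The search repeatedly halves the search space by comparing with the middle element.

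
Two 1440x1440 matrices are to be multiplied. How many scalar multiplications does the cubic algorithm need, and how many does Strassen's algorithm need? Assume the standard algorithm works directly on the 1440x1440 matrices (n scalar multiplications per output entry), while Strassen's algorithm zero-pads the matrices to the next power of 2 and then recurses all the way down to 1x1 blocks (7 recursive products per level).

Matrix multiplication for 1440x1440 matrices:

Strassen's algorithm requires power-of-2 dimensions. Pad 1440x1440 to 2048x2048 (next power of 2).

Standard algorithm: 1440^3 = 2985984000 multiplications
Strassen's algorithm: 7^(log2(2048)) = 7^11 = 1977326743 multiplications
Savings: 2985984000 - 1977326743 = 1008657257 multiplications

Standard: 2985984000 multiplications (1440^3). Strassen: 1977326743 multiplications (7^11, after padding to 2048x2048). Strassen reduces 8 recursive multiplications to 7 at each level.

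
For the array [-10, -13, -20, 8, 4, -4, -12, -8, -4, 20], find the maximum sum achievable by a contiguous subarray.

Using Kadane's algorithm on [-10, -13, -20, 8, 4, -4, -12, -8, -4, 20]:

Scanning through the array:
Position 1 (value -13): max_ending_here = -13, max_so_far = -10
Position 2 (value -20): max_ending_here = -20, max_so_far = -10
Position 3 (value 8): max_ending_here = 8, max_so_far = 8
Position 4 (value 4): max_ending_here = 12, max_so_far = 12
Position 5 (value -4): max_ending_here = 8, max_so_far = 12
Position 6 (value -12): max_ending_here = -4, max_so_far = 12
Position 7 (value -8): max_ending_here = -8, max_so_far = 12
Position 8 (value -4): max_ending_here = -4, max_so_far = 12
Position 9 (value 20): max_ending_here = 20, max_so_far = 20

Maximum subarray: [20]
Maximum sum: 20

The maximum subarray is [20] with sum 20. This subarray runs from index 9 to index 9.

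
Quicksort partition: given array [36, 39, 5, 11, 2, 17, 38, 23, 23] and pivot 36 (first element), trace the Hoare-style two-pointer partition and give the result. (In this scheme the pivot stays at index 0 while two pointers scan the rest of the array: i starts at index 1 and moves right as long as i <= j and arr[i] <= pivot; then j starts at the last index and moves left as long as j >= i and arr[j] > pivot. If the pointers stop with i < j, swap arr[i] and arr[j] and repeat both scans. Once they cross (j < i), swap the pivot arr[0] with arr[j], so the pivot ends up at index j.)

Hoare-style two-pointer partition with pivot = 36:

Initial array: [36, 39, 5, 11, 2, 17, 38, 23, 23]

Pointers start at i = 1, j = 8.
i stops at index 1 (arr[1]=39 > 36), j stops at index 8 (arr[8]=23 <= 36): swap arr[1] and arr[8], array becomes [36, 23, 5, 11, 2, 17, 38, 23, 39]
i stops at index 6 (arr[6]=38 > 36), j stops at index 7 (arr[7]=23 <= 36): swap arr[6] and arr[7], array becomes [36, 23, 5, 11, 2, 17, 23, 38, 39]
i ends at 7, j ends at 6: the pointers have crossed (j < i), so scanning stops.

Swap pivot arr[0] with arr[6] to place pivot at position 6: [23, 23, 5, 11, 2, 17, 36, 38, 39]
Pivot position: 6

After partitioning with pivot 36, the array becomes [23, 23, 5, 11, 2, 17, 36, 38, 39]. The pivot is placed at index 6. All elements to the left of the pivot are <= 36, and all elements to the right are > 36.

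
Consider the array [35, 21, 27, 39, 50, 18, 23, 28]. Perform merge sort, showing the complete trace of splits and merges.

Merge sort trace:

Split: [35, 21, 27, 39, 50, 18, 23, 28] -> [35, 21, 27, 39] and [50, 18, 23, 28]
  Split: [35, 21, 27, 39] -> [35, 21] and [27, 39]
    Split: [35, 21] -> [35] and [21]
    Merge: [35] + [21] -> [21, 35]
    Split: [27, 39] -> [27] and [39]
    Merge: [27] + [39] -> [27, 39]
  Merge: [21, 35] + [27, 39] -> [21, 27, 35, 39]
  Split: [50, 18, 23, 28] -> [50, 18] and [23, 28]
    Split: [50, 18] -> [50] and [18]
    Merge: [50] + [18] -> [18, 50]
    Split: [23, 28] -> [23] and [28]
    Merge: [23] + [28] -> [23, 28]
  Merge: [18, 50] + [23, 28] -> [18, 23, 28, 50]
Merge: [21, 27, 35, 39] + [18, 23, 28, 50] -> [18, 21, 23, 27, 28, 35, 39, 50]

Final sorted array: [18, 21, 23, 27, 28, 35, 39, 50]

The merge sort proceeds by recursively splitting the array and merging sorted halves.
After all merges, the sorted array is [18, 21, 23, 27, 28, 35, 39, 50].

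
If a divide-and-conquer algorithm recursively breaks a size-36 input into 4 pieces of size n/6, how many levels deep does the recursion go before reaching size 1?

For divide and conquer with division factor 6:

Problem sizes at each level:
Level 0: 36
Level 1: 6
Level 2: 1

The root is level 0 and the size-1 base case is level 2 (the tree spans levels 0 through 2, i.e. 3 levels counting the root), so the depth is the number of divisions: log_6(36) = 2

The recursion tree depth is log_6(36) = 2. At each level, the problem size is divided by 6, so it takes 2 divisions to reduce to a base case of size 1. The algorithm makes 4 recursive calls at each level.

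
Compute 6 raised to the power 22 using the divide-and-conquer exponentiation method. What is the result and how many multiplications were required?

Computing 6^22 by squaring (build up from 6^1; each line after the first costs one multiplication):

6^1 = 6
6^2 = (6^1)^2 = 6^2 = 36
6^4 = (6^2)^2 = 36^2 = 1296
6^5 = 6 * 6^4 = 6 * 1296 = 7776
6^10 = (6^5)^2 = 7776^2 = 60466176
6^11 = 6 * 6^10 = 6 * 60466176 = 362797056
6^22 = (6^11)^2 = 362797056^2 = 131621703842267136

Result: 131621703842267136
Multiplications needed: 6 (6 lines after 6^1)

6^22 = 131621703842267136. Using exponentiation by squaring, this requires 6 multiplications. The key idea: if the exponent is even, square the half-power; if odd, multiply by the base once.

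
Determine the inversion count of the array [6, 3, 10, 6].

Finding inversions in [6, 3, 10, 6]:

(0, 1): arr[0]=6 > arr[1]=3
(2, 3): arr[2]=10 > arr[3]=6

Total inversions: 2

The array has 2 inversion(s): (0,1), (2,3). Each pair (i,j) satisfies i < j and arr[i] > arr[j].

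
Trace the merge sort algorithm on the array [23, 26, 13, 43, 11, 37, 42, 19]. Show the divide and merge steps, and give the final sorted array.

Merge sort trace:

Split: [23, 26, 13, 43, 11, 37, 42, 19] -> [23, 26, 13, 43] and [11, 37, 42, 19]
  Split: [23, 26, 13, 43] -> [23, 26] and [13, 43]
    Split: [23, 26] -> [23] and [26]
    Merge: [23] + [26] -> [23, 26]
    Split: [13, 43] -> [13] and [43]
    Merge: [13] + [43] -> [13, 43]
  Merge: [23, 26] + [13, 43] -> [13, 23, 26, 43]
  Split: [11, 37, 42, 19] -> [11, 37] and [42, 19]
    Split: [11, 37] -> [11] and [37]
    Merge: [11] + [37] -> [11, 37]
    Split: [42, 19] -> [42] and [19]
    Merge: [42] + [19] -> [19, 42]
  Merge: [11, 37] + [19, 42] -> [11, 19, 37, 42]
Merge: [13, 23, 26, 43] + [11, 19, 37, 42] -> [11, 13, 19, 23, 26, 37, 42, 43]

Final sorted array: [11, 13, 19, 23, 26, 37, 42, 43]

The merge sort proceeds by recursively splitting the array and merging sorted halves.
After all merges, the sorted array is [11, 13, 19, 23, 26, 37, 42, 43].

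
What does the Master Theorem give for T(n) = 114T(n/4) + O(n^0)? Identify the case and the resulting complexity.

Master Theorem for T(n) = 114T(n/4) + O(n^0):

a = 114, b = 4, c = 0
log_b(a) = log_4(114) = 3.4164

Case 1: c = 0 < log_4(114) = 3.4164
T(n) = O(n^(log_4 114))

For T(n) = 114T(n/4) + O(n^0): log_4(114) = 3.4164. This is Case 1 of the Master Theorem (c < log_b(a), work dominated by leaves), giving O(n^(log_4 114)).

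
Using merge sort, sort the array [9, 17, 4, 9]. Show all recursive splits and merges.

Merge sort trace:

Split: [9, 17, 4, 9] -> [9, 17] and [4, 9]
  Split: [9, 17] -> [9] and [17]
  Merge: [9] + [17] -> [9, 17]
  Split: [4, 9] -> [4] and [9]
  Merge: [4] + [9] -> [4, 9]
Merge: [9, 17] + [4, 9] -> [4, 9, 9, 17]

Final sorted array: [4, 9, 9, 17]

The merge sort proceeds by recursively splitting the array and merging sorted halves.
After all merges, the sorted array is [4, 9, 9, 17].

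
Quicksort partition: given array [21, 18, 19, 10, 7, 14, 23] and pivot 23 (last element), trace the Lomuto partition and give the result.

Lomuto partition with pivot = 23:

Initial array: [21, 18, 19, 10, 7, 14, 23]

arr[0]=21 <= 23: swap with position 0, array becomes [21, 18, 19, 10, 7, 14, 23]
arr[1]=18 <= 23: swap with position 1, array becomes [21, 18, 19, 10, 7, 14, 23]
arr[2]=19 <= 23: swap with position 2, array becomes [21, 18, 19, 10, 7, 14, 23]
arr[3]=10 <= 23: swap with position 3, array becomes [21, 18, 19, 10, 7, 14, 23]
arr[4]=7 <= 23: swap with position 4, array becomes [21, 18, 19, 10, 7, 14, 23]
arr[5]=14 <= 23: swap with position 5, array becomes [21, 18, 19, 10, 7, 14, 23]

Place pivot at position 6: [21, 18, 19, 10, 7, 14, 23]
Pivot position: 6

After partitioning with pivot 23, the array becomes [21, 18, 19, 10, 7, 14, 23]. The pivot is placed at index 6. All elements to the left of the pivot are <= 23, and all elements to the right are > 23.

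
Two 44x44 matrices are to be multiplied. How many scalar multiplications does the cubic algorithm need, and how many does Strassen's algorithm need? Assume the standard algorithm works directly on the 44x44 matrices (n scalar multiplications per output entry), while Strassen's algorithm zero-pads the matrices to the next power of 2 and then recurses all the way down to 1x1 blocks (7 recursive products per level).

Matrix multiplication for 44x44 matrices:

Strassen's algorithm requires power-of-2 dimensions. Pad 44x44 to 64x64 (next power of 2).

Standard algorithm: 44^3 = 85184 multiplications
Strassen's algorithm: 7^(log2(64)) = 7^6 = 117649 multiplications
Difference: 85184 - 117649 = -32465 (Strassen uses MORE here due to padding overhead — for small or just-over-power-of-2 n, padding can outweigh the per-level savings)

Standard: 85184 multiplications (44^3). Strassen: 117649 multiplications (7^6, after padding to 64x64). Strassen reduces 8 recursive multiplications to 7 at each level.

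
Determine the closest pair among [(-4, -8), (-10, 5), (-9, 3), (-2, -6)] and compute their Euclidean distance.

Computing all pairwise distances among 4 points:

d((-4, -8), (-10, 5)) = 14.3178
d((-4, -8), (-9, 3)) = 12.083
d((-4, -8), (-2, -6)) = 2.8284
d((-10, 5), (-9, 3)) = 2.2361 <-- minimum
d((-10, 5), (-2, -6)) = 13.6015
d((-9, 3), (-2, -6)) = 11.4018

Closest pair: (-10, 5) and (-9, 3) with distance 2.2361

The closest pair is (-10, 5) and (-9, 3) with Euclidean distance 2.2361. For 4 points, brute-force pairwise comparison is shown above. For large n, the divide-and-conquer algorithm (sort by x, recurse on halves, check the dividing strip) achieves O(n log n).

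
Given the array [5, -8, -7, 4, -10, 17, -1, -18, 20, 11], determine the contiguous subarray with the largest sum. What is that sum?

Using Kadane's algorithm on [5, -8, -7, 4, -10, 17, -1, -18, 20, 11]:

Scanning through the array:
Position 1 (value -8): max_ending_here = -3, max_so_far = 5
Position 2 (value -7): max_ending_here = -7, max_so_far = 5
Position 3 (value 4): max_ending_here = 4, max_so_far = 5
Position 4 (value -10): max_ending_here = -6, max_so_far = 5
Position 5 (value 17): max_ending_here = 17, max_so_far = 17
Position 6 (value -1): max_ending_here = 16, max_so_far = 17
Position 7 (value -18): max_ending_here = -2, max_so_far = 17
Position 8 (value 20): max_ending_here = 20, max_so_far = 20
Position 9 (value 11): max_ending_here = 31, max_so_far = 31

Maximum subarray: [20, 11]
Maximum sum: 31

The maximum subarray is [20, 11] with sum 31. This subarray runs from index 8 to index 9.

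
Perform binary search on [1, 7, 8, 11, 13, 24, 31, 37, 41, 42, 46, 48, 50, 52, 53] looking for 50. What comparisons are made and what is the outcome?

Binary search for 50 in [1, 7, 8, 11, 13, 24, 31, 37, 41, 42, 46, 48, 50, 52, 53]:

lo=0, hi=14, mid=7, arr[mid]=37 -> 37 < 50, search right half
lo=8, hi=14, mid=11, arr[mid]=48 -> 48 < 50, search right half
lo=12, hi=14, mid=13, arr[mid]=52 -> 52 > 50, search left half
lo=12, hi=12, mid=12, arr[mid]=50 -> Found target at index 12!

Binary search finds 50 at index 12 after 4 comparisons. The search repeatedly halves the search space by comparing with the middle element.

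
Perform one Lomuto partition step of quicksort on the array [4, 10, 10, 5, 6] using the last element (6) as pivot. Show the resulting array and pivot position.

Lomuto partition with pivot = 6:

Initial array: [4, 10, 10, 5, 6]

arr[0]=4 <= 6: swap with position 0, array becomes [4, 10, 10, 5, 6]
arr[1]=10 > 6: no swap
arr[2]=10 > 6: no swap
arr[3]=5 <= 6: swap with position 1, array becomes [4, 5, 10, 10, 6]

Place pivot at position 2: [4, 5, 6, 10, 10]
Pivot position: 2

After partitioning with pivot 6, the array becomes [4, 5, 6, 10, 10]. The pivot is placed at index 2. All elements to the left of the pivot are <= 6, and all elements to the right are > 6.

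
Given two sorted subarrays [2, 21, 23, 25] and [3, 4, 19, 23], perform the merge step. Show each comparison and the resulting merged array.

Merging process:

Compare 2 vs 3: take 2 from left. Merged: [2]
Compare 21 vs 3: take 3 from right. Merged: [2, 3]
Compare 21 vs 4: take 4 from right. Merged: [2, 3, 4]
Compare 21 vs 19: take 19 from right. Merged: [2, 3, 4, 19]
Compare 21 vs 23: take 21 from left. Merged: [2, 3, 4, 19, 21]
Compare 23 vs 23: take 23 from left. Merged: [2, 3, 4, 19, 21, 23]
Compare 25 vs 23: take 23 from right. Merged: [2, 3, 4, 19, 21, 23, 23]
Append remaining from left: [25]. Merged: [2, 3, 4, 19, 21, 23, 23, 25]

Final merged array: [2, 3, 4, 19, 21, 23, 23, 25]
Total comparisons: 7

The merged array is [2, 3, 4, 19, 21, 23, 23, 25], requiring 7 comparisons. The merge step runs in O(n) time where n is the total number of elements.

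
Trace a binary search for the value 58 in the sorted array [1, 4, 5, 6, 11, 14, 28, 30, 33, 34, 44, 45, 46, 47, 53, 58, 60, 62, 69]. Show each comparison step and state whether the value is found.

Binary search for 58 in [1, 4, 5, 6, 11, 14, 28, 30, 33, 34, 44, 45, 46, 47, 53, 58, 60, 62, 69]:

lo=0, hi=18, mid=9, arr[mid]=34 -> 34 < 58, search right half
lo=10, hi=18, mid=14, arr[mid]=53 -> 53 < 58, search right half
lo=15, hi=18, mid=16, arr[mid]=60 -> 60 > 58, search left half
lo=15, hi=15, mid=15, arr[mid]=58 -> Found target at index 15!

Binary search finds 58 at index 15 after 4 comparisons. The search repeatedly halves the search space by comparing with the middle element.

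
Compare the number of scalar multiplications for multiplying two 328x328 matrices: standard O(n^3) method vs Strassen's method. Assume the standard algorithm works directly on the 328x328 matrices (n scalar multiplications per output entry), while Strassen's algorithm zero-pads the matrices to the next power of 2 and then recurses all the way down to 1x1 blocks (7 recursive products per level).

Matrix multiplication for 328x328 matrices:

Strassen's algorithm requires power-of-2 dimensions. Pad 328x328 to 512x512 (next power of 2).

Standard algorithm: 328^3 = 35287552 multiplications
Strassen's algorithm: 7^(log2(512)) = 7^9 = 40353607 multiplications
Difference: 35287552 - 40353607 = -5066055 (Strassen uses MORE here due to padding overhead — for small or just-over-power-of-2 n, padding can outweigh the per-level savings)

Standard: 35287552 multiplications (328^3). Strassen: 40353607 multiplications (7^9, after padding to 512x512). Strassen reduces 8 recursive multiplications to 7 at each level.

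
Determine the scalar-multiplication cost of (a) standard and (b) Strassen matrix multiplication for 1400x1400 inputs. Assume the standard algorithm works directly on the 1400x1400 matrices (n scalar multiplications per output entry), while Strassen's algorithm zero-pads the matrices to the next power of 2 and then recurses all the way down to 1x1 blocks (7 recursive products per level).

Matrix multiplication for 1400x1400 matrices:

Strassen's algorithm requires power-of-2 dimensions. Pad 1400x1400 to 2048x2048 (next power of 2).

Standard algorithm: 1400^3 = 2744000000 multiplications
Strassen's algorithm: 7^(log2(2048)) = 7^11 = 1977326743 multiplications
Savings: 2744000000 - 1977326743 = 766673257 multiplications

Standard: 2744000000 multiplications (1400^3). Strassen: 1977326743 multiplications (7^11, after padding to 2048x2048). Strassen reduces 8 recursive multiplications to 7 at each level.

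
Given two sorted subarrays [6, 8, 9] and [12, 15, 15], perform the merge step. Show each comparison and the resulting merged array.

Merging process:

Compare 6 vs 12: take 6 from left. Merged: [6]
Compare 8 vs 12: take 8 from left. Merged: [6, 8]
Compare 9 vs 12: take 9 from left. Merged: [6, 8, 9]
Append remaining from right: [12, 15, 15]. Merged: [6, 8, 9, 12, 15, 15]

Final merged array: [6, 8, 9, 12, 15, 15]
Total comparisons: 3

The merged array is [6, 8, 9, 12, 15, 15], requiring 3 comparisons. The merge step runs in O(n) time where n is the total number of elements.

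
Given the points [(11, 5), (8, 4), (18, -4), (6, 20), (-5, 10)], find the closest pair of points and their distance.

Computing all pairwise distances among 5 points:

d((11, 5), (8, 4)) = 3.1623 <-- minimum
d((11, 5), (18, -4)) = 11.4018
d((11, 5), (6, 20)) = 15.8114
d((11, 5), (-5, 10)) = 16.7631
d((8, 4), (18, -4)) = 12.8062
d((8, 4), (6, 20)) = 16.1245
d((8, 4), (-5, 10)) = 14.3178
d((18, -4), (6, 20)) = 26.8328
d((18, -4), (-5, 10)) = 26.9258
d((6, 20), (-5, 10)) = 14.8661

Closest pair: (11, 5) and (8, 4) with distance 3.1623

The closest pair is (11, 5) and (8, 4) with Euclidean distance 3.1623. For 5 points, brute-force pairwise comparison is shown above. For large n, the divide-and-conquer algorithm (sort by x, recurse on halves, check the dividing strip) achieves O(n log n).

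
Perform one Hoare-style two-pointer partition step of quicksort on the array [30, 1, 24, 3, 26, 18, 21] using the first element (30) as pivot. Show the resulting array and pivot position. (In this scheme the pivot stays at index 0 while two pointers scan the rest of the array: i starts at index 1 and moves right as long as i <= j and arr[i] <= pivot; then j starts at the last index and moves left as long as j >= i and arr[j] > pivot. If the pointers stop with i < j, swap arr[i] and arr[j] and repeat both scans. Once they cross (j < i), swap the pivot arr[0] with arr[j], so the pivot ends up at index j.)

Hoare-style two-pointer partition with pivot = 30:

Initial array: [30, 1, 24, 3, 26, 18, 21]

Pointers start at i = 1, j = 6.
i ends at 7, j ends at 6: the pointers have crossed (j < i), so scanning stops.

Swap pivot arr[0] with arr[6] to place pivot at position 6: [21, 1, 24, 3, 26, 18, 30]
Pivot position: 6

After partitioning with pivot 30, the array becomes [21, 1, 24, 3, 26, 18, 30]. The pivot is placed at index 6. All elements to the left of the pivot are <= 30, and all elements to the right are > 30.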